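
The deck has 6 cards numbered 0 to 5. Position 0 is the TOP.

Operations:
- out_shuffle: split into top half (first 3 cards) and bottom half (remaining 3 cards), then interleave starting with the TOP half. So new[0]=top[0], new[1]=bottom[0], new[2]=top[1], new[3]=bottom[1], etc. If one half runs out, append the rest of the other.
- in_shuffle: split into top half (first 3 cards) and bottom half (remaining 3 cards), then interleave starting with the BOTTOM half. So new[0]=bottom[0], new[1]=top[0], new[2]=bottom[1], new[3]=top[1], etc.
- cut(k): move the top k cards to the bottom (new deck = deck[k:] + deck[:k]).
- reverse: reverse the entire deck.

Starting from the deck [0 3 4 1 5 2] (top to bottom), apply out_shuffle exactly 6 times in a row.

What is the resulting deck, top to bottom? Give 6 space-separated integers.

After op 1 (out_shuffle): [0 1 3 5 4 2]
After op 2 (out_shuffle): [0 5 1 4 3 2]
After op 3 (out_shuffle): [0 4 5 3 1 2]
After op 4 (out_shuffle): [0 3 4 1 5 2]
After op 5 (out_shuffle): [0 1 3 5 4 2]
After op 6 (out_shuffle): [0 5 1 4 3 2]

Answer: 0 5 1 4 3 2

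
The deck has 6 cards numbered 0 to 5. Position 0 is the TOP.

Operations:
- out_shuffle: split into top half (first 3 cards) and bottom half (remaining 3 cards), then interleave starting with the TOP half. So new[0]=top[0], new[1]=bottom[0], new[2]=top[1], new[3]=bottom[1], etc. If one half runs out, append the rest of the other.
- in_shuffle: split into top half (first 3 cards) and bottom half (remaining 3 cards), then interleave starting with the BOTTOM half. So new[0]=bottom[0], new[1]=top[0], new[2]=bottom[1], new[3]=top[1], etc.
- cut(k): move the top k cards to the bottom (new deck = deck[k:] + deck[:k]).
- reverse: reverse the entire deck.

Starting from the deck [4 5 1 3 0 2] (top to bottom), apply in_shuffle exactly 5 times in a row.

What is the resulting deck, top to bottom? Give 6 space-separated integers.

Answer: 5 3 2 4 1 0

Derivation:
After op 1 (in_shuffle): [3 4 0 5 2 1]
After op 2 (in_shuffle): [5 3 2 4 1 0]
After op 3 (in_shuffle): [4 5 1 3 0 2]
After op 4 (in_shuffle): [3 4 0 5 2 1]
After op 5 (in_shuffle): [5 3 2 4 1 0]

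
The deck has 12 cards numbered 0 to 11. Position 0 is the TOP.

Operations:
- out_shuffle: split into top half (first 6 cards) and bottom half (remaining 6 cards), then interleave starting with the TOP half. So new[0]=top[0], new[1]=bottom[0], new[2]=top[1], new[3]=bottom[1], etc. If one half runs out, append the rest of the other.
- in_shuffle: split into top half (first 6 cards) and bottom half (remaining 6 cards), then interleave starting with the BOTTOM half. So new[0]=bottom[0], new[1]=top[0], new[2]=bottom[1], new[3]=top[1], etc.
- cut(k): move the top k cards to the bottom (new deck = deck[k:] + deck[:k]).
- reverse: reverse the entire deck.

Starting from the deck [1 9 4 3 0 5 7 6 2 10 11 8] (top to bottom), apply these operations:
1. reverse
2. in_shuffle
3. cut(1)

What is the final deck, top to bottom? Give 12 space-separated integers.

Answer: 8 0 11 3 10 4 2 9 6 1 7 5

Derivation:
After op 1 (reverse): [8 11 10 2 6 7 5 0 3 4 9 1]
After op 2 (in_shuffle): [5 8 0 11 3 10 4 2 9 6 1 7]
After op 3 (cut(1)): [8 0 11 3 10 4 2 9 6 1 7 5]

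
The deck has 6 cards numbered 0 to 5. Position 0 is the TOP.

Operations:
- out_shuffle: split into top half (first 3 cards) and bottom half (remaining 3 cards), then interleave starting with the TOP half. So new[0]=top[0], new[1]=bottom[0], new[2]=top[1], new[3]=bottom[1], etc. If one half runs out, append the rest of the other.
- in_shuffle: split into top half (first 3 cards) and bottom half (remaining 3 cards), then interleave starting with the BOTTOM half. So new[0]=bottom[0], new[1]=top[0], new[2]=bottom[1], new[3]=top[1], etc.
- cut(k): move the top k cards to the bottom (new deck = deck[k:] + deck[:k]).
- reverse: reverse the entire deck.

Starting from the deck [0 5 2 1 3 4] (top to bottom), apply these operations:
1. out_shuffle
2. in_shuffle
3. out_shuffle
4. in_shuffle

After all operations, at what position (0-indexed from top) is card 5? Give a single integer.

After op 1 (out_shuffle): [0 1 5 3 2 4]
After op 2 (in_shuffle): [3 0 2 1 4 5]
After op 3 (out_shuffle): [3 1 0 4 2 5]
After op 4 (in_shuffle): [4 3 2 1 5 0]
Card 5 is at position 4.

Answer: 4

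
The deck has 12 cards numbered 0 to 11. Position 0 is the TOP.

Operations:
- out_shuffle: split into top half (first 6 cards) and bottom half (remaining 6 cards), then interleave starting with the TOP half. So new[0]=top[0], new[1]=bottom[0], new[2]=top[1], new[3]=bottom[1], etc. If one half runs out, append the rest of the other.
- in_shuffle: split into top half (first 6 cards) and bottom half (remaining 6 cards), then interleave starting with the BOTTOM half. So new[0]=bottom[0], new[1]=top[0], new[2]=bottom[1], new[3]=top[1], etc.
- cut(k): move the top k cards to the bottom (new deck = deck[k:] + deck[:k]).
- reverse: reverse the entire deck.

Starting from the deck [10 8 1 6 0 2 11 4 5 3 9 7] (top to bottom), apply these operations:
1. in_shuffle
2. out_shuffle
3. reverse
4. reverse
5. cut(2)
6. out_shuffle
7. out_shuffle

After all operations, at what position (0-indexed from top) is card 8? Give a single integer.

After op 1 (in_shuffle): [11 10 4 8 5 1 3 6 9 0 7 2]
After op 2 (out_shuffle): [11 3 10 6 4 9 8 0 5 7 1 2]
After op 3 (reverse): [2 1 7 5 0 8 9 4 6 10 3 11]
After op 4 (reverse): [11 3 10 6 4 9 8 0 5 7 1 2]
After op 5 (cut(2)): [10 6 4 9 8 0 5 7 1 2 11 3]
After op 6 (out_shuffle): [10 5 6 7 4 1 9 2 8 11 0 3]
After op 7 (out_shuffle): [10 9 5 2 6 8 7 11 4 0 1 3]
Card 8 is at position 5.

Answer: 5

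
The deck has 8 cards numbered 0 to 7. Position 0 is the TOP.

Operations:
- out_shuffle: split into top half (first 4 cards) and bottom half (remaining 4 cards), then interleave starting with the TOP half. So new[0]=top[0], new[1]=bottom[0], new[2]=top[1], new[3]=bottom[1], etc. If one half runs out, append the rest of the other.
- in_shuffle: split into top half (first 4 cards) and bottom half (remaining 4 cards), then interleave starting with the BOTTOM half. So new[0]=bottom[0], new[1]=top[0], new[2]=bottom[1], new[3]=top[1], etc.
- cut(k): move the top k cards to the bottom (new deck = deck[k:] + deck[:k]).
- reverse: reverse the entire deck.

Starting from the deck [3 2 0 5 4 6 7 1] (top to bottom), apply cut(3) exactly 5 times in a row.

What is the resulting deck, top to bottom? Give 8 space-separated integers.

After op 1 (cut(3)): [5 4 6 7 1 3 2 0]
After op 2 (cut(3)): [7 1 3 2 0 5 4 6]
After op 3 (cut(3)): [2 0 5 4 6 7 1 3]
After op 4 (cut(3)): [4 6 7 1 3 2 0 5]
After op 5 (cut(3)): [1 3 2 0 5 4 6 7]

Answer: 1 3 2 0 5 4 6 7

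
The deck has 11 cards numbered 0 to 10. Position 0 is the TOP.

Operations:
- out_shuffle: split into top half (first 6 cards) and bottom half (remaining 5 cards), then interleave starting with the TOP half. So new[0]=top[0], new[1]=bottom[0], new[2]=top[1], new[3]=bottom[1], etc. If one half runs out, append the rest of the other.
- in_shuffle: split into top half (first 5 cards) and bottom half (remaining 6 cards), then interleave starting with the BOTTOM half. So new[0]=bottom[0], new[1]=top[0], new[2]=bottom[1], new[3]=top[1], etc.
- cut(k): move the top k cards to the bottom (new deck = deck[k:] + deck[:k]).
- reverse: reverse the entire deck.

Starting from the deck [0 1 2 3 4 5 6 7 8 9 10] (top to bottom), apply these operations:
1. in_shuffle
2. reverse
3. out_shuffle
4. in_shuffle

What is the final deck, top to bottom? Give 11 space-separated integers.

Answer: 6 10 3 7 0 4 8 1 5 9 2

Derivation:
After op 1 (in_shuffle): [5 0 6 1 7 2 8 3 9 4 10]
After op 2 (reverse): [10 4 9 3 8 2 7 1 6 0 5]
After op 3 (out_shuffle): [10 7 4 1 9 6 3 0 8 5 2]
After op 4 (in_shuffle): [6 10 3 7 0 4 8 1 5 9 2]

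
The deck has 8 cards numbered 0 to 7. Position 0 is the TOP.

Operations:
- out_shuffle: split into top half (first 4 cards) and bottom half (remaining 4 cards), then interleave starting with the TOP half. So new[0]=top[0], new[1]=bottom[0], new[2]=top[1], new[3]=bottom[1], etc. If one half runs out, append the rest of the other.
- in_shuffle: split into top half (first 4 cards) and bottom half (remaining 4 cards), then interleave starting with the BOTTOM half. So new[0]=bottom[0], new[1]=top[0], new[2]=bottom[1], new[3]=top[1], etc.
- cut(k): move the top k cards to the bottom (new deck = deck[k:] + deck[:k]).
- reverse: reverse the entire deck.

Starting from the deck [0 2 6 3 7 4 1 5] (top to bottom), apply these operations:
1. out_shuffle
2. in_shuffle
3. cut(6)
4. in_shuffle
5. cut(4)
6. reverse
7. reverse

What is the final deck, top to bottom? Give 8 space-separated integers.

Answer: 3 6 2 0 1 5 7 4

Derivation:
After op 1 (out_shuffle): [0 7 2 4 6 1 3 5]
After op 2 (in_shuffle): [6 0 1 7 3 2 5 4]
After op 3 (cut(6)): [5 4 6 0 1 7 3 2]
After op 4 (in_shuffle): [1 5 7 4 3 6 2 0]
After op 5 (cut(4)): [3 6 2 0 1 5 7 4]
After op 6 (reverse): [4 7 5 1 0 2 6 3]
After op 7 (reverse): [3 6 2 0 1 5 7 4]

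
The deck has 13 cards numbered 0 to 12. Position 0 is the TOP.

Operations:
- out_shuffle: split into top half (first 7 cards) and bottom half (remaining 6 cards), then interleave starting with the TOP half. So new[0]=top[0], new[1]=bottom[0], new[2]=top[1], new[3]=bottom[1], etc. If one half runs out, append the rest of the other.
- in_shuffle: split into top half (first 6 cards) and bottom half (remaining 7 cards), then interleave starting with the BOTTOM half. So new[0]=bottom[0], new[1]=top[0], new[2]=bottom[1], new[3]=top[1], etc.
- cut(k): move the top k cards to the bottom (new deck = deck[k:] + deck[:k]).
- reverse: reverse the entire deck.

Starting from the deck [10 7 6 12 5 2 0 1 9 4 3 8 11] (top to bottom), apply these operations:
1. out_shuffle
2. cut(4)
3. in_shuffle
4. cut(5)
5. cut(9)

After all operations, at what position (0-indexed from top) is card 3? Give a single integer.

Answer: 6

Derivation:
After op 1 (out_shuffle): [10 1 7 9 6 4 12 3 5 8 2 11 0]
After op 2 (cut(4)): [6 4 12 3 5 8 2 11 0 10 1 7 9]
After op 3 (in_shuffle): [2 6 11 4 0 12 10 3 1 5 7 8 9]
After op 4 (cut(5)): [12 10 3 1 5 7 8 9 2 6 11 4 0]
After op 5 (cut(9)): [6 11 4 0 12 10 3 1 5 7 8 9 2]
Card 3 is at position 6.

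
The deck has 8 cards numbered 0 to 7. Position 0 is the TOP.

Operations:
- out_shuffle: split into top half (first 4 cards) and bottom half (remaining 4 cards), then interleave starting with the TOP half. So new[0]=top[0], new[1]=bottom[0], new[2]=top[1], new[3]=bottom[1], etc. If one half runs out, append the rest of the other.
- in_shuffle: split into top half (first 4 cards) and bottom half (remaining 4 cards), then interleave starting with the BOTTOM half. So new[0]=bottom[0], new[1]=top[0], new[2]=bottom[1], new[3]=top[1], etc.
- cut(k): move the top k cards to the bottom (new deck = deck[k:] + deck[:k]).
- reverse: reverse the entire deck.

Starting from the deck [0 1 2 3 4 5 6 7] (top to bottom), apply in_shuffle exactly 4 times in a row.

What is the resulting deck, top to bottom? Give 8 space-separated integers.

Answer: 3 7 2 6 1 5 0 4

Derivation:
After op 1 (in_shuffle): [4 0 5 1 6 2 7 3]
After op 2 (in_shuffle): [6 4 2 0 7 5 3 1]
After op 3 (in_shuffle): [7 6 5 4 3 2 1 0]
After op 4 (in_shuffle): [3 7 2 6 1 5 0 4]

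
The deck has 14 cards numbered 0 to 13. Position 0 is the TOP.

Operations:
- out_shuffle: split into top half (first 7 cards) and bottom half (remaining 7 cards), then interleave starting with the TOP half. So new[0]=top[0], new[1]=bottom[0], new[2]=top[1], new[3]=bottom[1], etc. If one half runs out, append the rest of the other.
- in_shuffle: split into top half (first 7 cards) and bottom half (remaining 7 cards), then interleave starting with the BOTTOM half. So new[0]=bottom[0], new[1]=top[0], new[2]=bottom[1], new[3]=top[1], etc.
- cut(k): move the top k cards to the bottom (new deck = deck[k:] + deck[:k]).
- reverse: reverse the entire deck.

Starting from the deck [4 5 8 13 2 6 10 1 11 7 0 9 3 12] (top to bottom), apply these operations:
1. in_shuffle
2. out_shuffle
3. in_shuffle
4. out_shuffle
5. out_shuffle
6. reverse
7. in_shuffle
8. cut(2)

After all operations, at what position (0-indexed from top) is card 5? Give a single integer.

Answer: 13

Derivation:
After op 1 (in_shuffle): [1 4 11 5 7 8 0 13 9 2 3 6 12 10]
After op 2 (out_shuffle): [1 13 4 9 11 2 5 3 7 6 8 12 0 10]
After op 3 (in_shuffle): [3 1 7 13 6 4 8 9 12 11 0 2 10 5]
After op 4 (out_shuffle): [3 9 1 12 7 11 13 0 6 2 4 10 8 5]
After op 5 (out_shuffle): [3 0 9 6 1 2 12 4 7 10 11 8 13 5]
After op 6 (reverse): [5 13 8 11 10 7 4 12 2 1 6 9 0 3]
After op 7 (in_shuffle): [12 5 2 13 1 8 6 11 9 10 0 7 3 4]
After op 8 (cut(2)): [2 13 1 8 6 11 9 10 0 7 3 4 12 5]
Card 5 is at position 13.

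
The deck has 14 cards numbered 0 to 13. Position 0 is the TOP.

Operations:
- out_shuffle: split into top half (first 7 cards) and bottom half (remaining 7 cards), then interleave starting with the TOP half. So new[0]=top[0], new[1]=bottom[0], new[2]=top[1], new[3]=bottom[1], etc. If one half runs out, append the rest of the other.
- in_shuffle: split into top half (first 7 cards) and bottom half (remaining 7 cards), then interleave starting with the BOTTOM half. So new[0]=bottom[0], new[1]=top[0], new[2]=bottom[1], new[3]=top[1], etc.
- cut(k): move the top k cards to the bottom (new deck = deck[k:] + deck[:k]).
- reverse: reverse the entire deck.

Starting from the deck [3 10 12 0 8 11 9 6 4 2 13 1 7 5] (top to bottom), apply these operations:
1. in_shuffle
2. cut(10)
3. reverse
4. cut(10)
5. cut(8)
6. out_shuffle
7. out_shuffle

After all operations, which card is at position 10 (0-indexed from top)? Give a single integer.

After op 1 (in_shuffle): [6 3 4 10 2 12 13 0 1 8 7 11 5 9]
After op 2 (cut(10)): [7 11 5 9 6 3 4 10 2 12 13 0 1 8]
After op 3 (reverse): [8 1 0 13 12 2 10 4 3 6 9 5 11 7]
After op 4 (cut(10)): [9 5 11 7 8 1 0 13 12 2 10 4 3 6]
After op 5 (cut(8)): [12 2 10 4 3 6 9 5 11 7 8 1 0 13]
After op 6 (out_shuffle): [12 5 2 11 10 7 4 8 3 1 6 0 9 13]
After op 7 (out_shuffle): [12 8 5 3 2 1 11 6 10 0 7 9 4 13]
Position 10: card 7.

Answer: 7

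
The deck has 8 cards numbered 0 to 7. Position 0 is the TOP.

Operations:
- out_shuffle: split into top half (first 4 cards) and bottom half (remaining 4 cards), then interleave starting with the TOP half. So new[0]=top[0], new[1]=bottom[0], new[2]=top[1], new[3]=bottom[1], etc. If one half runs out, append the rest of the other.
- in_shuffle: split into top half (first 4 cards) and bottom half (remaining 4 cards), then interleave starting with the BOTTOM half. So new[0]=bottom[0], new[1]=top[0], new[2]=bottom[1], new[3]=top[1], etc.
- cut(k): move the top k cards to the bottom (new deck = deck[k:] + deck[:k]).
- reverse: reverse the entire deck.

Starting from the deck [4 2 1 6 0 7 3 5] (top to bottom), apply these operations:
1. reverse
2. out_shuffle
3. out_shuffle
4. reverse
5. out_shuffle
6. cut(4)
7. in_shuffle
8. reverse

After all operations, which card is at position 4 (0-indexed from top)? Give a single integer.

Answer: 7

Derivation:
After op 1 (reverse): [5 3 7 0 6 1 2 4]
After op 2 (out_shuffle): [5 6 3 1 7 2 0 4]
After op 3 (out_shuffle): [5 7 6 2 3 0 1 4]
After op 4 (reverse): [4 1 0 3 2 6 7 5]
After op 5 (out_shuffle): [4 2 1 6 0 7 3 5]
After op 6 (cut(4)): [0 7 3 5 4 2 1 6]
After op 7 (in_shuffle): [4 0 2 7 1 3 6 5]
After op 8 (reverse): [5 6 3 1 7 2 0 4]
Position 4: card 7.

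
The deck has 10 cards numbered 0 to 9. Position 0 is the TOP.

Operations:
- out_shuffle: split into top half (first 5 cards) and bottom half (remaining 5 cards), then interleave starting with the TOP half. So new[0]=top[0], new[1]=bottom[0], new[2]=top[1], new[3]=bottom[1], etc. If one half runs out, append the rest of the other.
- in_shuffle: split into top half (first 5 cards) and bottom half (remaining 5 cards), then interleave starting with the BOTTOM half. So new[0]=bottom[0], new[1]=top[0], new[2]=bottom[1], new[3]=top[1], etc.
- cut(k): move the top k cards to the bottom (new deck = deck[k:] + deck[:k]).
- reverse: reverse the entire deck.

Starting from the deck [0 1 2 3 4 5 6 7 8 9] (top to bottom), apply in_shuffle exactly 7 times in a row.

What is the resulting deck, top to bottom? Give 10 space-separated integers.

Answer: 7 4 1 9 6 3 0 8 5 2

Derivation:
After op 1 (in_shuffle): [5 0 6 1 7 2 8 3 9 4]
After op 2 (in_shuffle): [2 5 8 0 3 6 9 1 4 7]
After op 3 (in_shuffle): [6 2 9 5 1 8 4 0 7 3]
After op 4 (in_shuffle): [8 6 4 2 0 9 7 5 3 1]
After op 5 (in_shuffle): [9 8 7 6 5 4 3 2 1 0]
After op 6 (in_shuffle): [4 9 3 8 2 7 1 6 0 5]
After op 7 (in_shuffle): [7 4 1 9 6 3 0 8 5 2]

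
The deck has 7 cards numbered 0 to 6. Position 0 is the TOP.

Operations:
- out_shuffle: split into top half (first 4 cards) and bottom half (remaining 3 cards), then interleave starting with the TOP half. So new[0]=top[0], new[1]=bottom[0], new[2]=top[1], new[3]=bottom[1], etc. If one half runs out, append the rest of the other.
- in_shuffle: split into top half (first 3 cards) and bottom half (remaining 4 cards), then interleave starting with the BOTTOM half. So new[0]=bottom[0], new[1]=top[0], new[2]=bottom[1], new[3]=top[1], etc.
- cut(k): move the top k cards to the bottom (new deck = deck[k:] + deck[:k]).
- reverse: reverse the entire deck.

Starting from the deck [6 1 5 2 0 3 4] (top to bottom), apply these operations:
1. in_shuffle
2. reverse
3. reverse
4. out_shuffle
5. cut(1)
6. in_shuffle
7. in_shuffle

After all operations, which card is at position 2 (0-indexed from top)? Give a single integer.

After op 1 (in_shuffle): [2 6 0 1 3 5 4]
After op 2 (reverse): [4 5 3 1 0 6 2]
After op 3 (reverse): [2 6 0 1 3 5 4]
After op 4 (out_shuffle): [2 3 6 5 0 4 1]
After op 5 (cut(1)): [3 6 5 0 4 1 2]
After op 6 (in_shuffle): [0 3 4 6 1 5 2]
After op 7 (in_shuffle): [6 0 1 3 5 4 2]
Position 2: card 1.

Answer: 1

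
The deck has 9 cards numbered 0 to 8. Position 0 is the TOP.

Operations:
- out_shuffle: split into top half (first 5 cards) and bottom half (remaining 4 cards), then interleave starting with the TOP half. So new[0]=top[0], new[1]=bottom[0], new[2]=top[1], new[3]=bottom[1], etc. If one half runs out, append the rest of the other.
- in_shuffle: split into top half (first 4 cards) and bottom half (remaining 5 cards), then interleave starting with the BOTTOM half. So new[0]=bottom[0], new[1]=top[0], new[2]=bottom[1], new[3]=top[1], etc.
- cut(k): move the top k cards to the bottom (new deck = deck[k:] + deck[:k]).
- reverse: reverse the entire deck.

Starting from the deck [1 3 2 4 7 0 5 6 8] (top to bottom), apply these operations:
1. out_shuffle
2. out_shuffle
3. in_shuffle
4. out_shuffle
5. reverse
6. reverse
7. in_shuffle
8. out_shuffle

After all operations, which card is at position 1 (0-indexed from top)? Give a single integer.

Answer: 1

Derivation:
After op 1 (out_shuffle): [1 0 3 5 2 6 4 8 7]
After op 2 (out_shuffle): [1 6 0 4 3 8 5 7 2]
After op 3 (in_shuffle): [3 1 8 6 5 0 7 4 2]
After op 4 (out_shuffle): [3 0 1 7 8 4 6 2 5]
After op 5 (reverse): [5 2 6 4 8 7 1 0 3]
After op 6 (reverse): [3 0 1 7 8 4 6 2 5]
After op 7 (in_shuffle): [8 3 4 0 6 1 2 7 5]
After op 8 (out_shuffle): [8 1 3 2 4 7 0 5 6]
Position 1: card 1.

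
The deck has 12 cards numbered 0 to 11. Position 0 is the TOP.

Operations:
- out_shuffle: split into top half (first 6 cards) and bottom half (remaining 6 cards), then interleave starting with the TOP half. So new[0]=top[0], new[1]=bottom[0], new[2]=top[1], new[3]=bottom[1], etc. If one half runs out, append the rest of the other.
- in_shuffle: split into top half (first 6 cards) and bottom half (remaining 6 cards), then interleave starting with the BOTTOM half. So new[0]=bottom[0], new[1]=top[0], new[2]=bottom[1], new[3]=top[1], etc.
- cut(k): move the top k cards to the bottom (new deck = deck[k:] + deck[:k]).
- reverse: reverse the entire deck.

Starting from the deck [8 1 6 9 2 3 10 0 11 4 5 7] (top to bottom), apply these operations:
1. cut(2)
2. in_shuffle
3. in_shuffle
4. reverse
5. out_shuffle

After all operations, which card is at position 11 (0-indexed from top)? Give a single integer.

After op 1 (cut(2)): [6 9 2 3 10 0 11 4 5 7 8 1]
After op 2 (in_shuffle): [11 6 4 9 5 2 7 3 8 10 1 0]
After op 3 (in_shuffle): [7 11 3 6 8 4 10 9 1 5 0 2]
After op 4 (reverse): [2 0 5 1 9 10 4 8 6 3 11 7]
After op 5 (out_shuffle): [2 4 0 8 5 6 1 3 9 11 10 7]
Position 11: card 7.

Answer: 7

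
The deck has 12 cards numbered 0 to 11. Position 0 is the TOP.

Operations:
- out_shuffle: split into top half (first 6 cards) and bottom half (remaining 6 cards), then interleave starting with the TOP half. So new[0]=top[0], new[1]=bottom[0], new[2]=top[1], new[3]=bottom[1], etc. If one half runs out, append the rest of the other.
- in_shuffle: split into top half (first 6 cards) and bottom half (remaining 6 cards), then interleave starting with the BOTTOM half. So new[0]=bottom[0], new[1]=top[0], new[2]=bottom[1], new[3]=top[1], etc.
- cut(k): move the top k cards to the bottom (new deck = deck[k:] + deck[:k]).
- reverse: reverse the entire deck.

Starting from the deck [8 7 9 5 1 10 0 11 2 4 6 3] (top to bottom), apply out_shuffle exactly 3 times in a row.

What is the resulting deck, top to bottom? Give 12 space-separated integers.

After op 1 (out_shuffle): [8 0 7 11 9 2 5 4 1 6 10 3]
After op 2 (out_shuffle): [8 5 0 4 7 1 11 6 9 10 2 3]
After op 3 (out_shuffle): [8 11 5 6 0 9 4 10 7 2 1 3]

Answer: 8 11 5 6 0 9 4 10 7 2 1 3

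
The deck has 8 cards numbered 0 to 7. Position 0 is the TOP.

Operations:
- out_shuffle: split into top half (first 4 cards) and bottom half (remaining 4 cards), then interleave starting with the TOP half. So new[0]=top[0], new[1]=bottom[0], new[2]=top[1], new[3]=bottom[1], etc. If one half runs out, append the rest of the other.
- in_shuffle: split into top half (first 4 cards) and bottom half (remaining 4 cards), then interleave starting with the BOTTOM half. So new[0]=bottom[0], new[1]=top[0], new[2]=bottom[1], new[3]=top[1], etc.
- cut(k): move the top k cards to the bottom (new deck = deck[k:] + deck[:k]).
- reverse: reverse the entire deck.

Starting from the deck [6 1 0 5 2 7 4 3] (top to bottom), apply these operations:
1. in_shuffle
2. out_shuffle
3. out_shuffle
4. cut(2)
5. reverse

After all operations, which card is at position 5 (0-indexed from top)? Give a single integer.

Answer: 6

Derivation:
After op 1 (in_shuffle): [2 6 7 1 4 0 3 5]
After op 2 (out_shuffle): [2 4 6 0 7 3 1 5]
After op 3 (out_shuffle): [2 7 4 3 6 1 0 5]
After op 4 (cut(2)): [4 3 6 1 0 5 2 7]
After op 5 (reverse): [7 2 5 0 1 6 3 4]
Position 5: card 6.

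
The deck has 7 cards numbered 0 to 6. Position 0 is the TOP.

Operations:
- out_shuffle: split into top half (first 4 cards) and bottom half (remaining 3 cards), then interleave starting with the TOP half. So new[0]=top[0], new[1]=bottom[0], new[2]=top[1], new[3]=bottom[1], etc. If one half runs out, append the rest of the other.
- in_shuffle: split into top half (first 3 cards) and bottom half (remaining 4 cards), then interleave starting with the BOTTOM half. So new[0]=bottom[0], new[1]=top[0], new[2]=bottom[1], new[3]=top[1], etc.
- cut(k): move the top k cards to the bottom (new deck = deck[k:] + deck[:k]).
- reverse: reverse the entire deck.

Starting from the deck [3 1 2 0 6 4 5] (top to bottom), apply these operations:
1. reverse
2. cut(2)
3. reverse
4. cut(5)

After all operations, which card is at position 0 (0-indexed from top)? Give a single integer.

Answer: 0

Derivation:
After op 1 (reverse): [5 4 6 0 2 1 3]
After op 2 (cut(2)): [6 0 2 1 3 5 4]
After op 3 (reverse): [4 5 3 1 2 0 6]
After op 4 (cut(5)): [0 6 4 5 3 1 2]
Position 0: card 0.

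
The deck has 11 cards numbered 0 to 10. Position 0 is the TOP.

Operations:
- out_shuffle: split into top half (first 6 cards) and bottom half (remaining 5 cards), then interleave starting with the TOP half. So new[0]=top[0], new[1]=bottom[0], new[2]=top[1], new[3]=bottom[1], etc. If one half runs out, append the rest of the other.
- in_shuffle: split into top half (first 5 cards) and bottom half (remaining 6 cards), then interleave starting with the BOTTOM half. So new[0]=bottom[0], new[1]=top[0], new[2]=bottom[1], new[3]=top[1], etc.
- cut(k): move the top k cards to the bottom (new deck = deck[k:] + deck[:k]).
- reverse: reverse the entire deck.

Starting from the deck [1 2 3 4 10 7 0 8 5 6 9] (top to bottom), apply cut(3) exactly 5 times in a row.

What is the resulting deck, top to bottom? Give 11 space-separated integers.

After op 1 (cut(3)): [4 10 7 0 8 5 6 9 1 2 3]
After op 2 (cut(3)): [0 8 5 6 9 1 2 3 4 10 7]
After op 3 (cut(3)): [6 9 1 2 3 4 10 7 0 8 5]
After op 4 (cut(3)): [2 3 4 10 7 0 8 5 6 9 1]
After op 5 (cut(3)): [10 7 0 8 5 6 9 1 2 3 4]

Answer: 10 7 0 8 5 6 9 1 2 3 4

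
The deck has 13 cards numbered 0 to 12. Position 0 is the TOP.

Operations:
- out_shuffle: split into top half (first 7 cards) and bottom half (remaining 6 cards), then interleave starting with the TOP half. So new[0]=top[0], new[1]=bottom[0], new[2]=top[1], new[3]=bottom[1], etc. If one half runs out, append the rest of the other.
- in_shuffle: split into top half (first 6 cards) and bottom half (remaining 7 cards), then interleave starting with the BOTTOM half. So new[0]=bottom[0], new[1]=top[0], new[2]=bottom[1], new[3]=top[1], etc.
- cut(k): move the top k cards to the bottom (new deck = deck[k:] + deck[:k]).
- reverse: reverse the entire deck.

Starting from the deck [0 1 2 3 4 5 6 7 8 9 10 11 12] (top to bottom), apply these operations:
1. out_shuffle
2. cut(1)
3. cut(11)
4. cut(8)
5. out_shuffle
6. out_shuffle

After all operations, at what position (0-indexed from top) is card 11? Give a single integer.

Answer: 8

Derivation:
After op 1 (out_shuffle): [0 7 1 8 2 9 3 10 4 11 5 12 6]
After op 2 (cut(1)): [7 1 8 2 9 3 10 4 11 5 12 6 0]
After op 3 (cut(11)): [6 0 7 1 8 2 9 3 10 4 11 5 12]
After op 4 (cut(8)): [10 4 11 5 12 6 0 7 1 8 2 9 3]
After op 5 (out_shuffle): [10 7 4 1 11 8 5 2 12 9 6 3 0]
After op 6 (out_shuffle): [10 2 7 12 4 9 1 6 11 3 8 0 5]
Card 11 is at position 8.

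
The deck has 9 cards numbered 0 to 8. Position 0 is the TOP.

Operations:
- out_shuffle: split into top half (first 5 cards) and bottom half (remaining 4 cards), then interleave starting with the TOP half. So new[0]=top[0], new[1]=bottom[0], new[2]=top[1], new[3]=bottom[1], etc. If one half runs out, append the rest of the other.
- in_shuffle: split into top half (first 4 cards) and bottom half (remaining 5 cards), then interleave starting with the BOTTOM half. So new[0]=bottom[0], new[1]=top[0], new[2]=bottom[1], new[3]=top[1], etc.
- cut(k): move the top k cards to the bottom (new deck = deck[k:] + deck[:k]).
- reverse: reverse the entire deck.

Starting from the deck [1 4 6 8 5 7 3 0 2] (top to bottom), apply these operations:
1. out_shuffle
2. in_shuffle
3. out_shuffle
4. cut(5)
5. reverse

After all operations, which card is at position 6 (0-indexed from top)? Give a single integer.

Answer: 5

Derivation:
After op 1 (out_shuffle): [1 7 4 3 6 0 8 2 5]
After op 2 (in_shuffle): [6 1 0 7 8 4 2 3 5]
After op 3 (out_shuffle): [6 4 1 2 0 3 7 5 8]
After op 4 (cut(5)): [3 7 5 8 6 4 1 2 0]
After op 5 (reverse): [0 2 1 4 6 8 5 7 3]
Position 6: card 5.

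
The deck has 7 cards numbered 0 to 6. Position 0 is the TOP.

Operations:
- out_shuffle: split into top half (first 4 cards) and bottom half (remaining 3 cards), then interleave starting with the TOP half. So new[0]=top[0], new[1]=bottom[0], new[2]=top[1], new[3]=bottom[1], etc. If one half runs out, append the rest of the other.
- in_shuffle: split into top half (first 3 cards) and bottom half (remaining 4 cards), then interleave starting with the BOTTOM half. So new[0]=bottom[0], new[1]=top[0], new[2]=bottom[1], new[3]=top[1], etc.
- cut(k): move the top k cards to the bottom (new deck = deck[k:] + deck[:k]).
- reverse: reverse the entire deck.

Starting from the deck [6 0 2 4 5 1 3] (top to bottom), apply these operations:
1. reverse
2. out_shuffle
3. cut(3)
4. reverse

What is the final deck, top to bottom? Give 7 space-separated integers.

Answer: 1 2 3 4 6 5 0

Derivation:
After op 1 (reverse): [3 1 5 4 2 0 6]
After op 2 (out_shuffle): [3 2 1 0 5 6 4]
After op 3 (cut(3)): [0 5 6 4 3 2 1]
After op 4 (reverse): [1 2 3 4 6 5 0]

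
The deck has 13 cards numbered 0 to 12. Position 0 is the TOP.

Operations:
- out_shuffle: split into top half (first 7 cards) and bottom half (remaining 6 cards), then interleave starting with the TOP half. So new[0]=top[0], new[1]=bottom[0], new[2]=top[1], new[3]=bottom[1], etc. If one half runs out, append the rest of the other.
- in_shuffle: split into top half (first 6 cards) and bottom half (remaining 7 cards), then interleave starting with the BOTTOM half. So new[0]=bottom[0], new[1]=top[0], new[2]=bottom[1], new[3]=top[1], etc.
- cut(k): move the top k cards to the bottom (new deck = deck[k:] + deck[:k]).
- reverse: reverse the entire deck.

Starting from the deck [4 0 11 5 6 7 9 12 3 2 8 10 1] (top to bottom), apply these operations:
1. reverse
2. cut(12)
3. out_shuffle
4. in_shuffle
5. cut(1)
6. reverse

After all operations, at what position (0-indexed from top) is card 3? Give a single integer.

Answer: 5

Derivation:
After op 1 (reverse): [1 10 8 2 3 12 9 7 6 5 11 0 4]
After op 2 (cut(12)): [4 1 10 8 2 3 12 9 7 6 5 11 0]
After op 3 (out_shuffle): [4 9 1 7 10 6 8 5 2 11 3 0 12]
After op 4 (in_shuffle): [8 4 5 9 2 1 11 7 3 10 0 6 12]
After op 5 (cut(1)): [4 5 9 2 1 11 7 3 10 0 6 12 8]
After op 6 (reverse): [8 12 6 0 10 3 7 11 1 2 9 5 4]
Card 3 is at position 5.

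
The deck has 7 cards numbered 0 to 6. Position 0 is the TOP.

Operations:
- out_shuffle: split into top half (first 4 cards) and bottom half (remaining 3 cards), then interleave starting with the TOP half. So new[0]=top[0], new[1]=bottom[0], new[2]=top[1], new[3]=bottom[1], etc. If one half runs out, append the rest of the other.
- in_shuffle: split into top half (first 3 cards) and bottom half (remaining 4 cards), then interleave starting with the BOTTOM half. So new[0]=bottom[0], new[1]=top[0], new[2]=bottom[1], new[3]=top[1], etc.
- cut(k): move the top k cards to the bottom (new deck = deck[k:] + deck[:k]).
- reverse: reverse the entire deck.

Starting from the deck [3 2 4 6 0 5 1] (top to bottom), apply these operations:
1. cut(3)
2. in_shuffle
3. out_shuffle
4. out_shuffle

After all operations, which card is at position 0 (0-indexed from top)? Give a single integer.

Answer: 1

Derivation:
After op 1 (cut(3)): [6 0 5 1 3 2 4]
After op 2 (in_shuffle): [1 6 3 0 2 5 4]
After op 3 (out_shuffle): [1 2 6 5 3 4 0]
After op 4 (out_shuffle): [1 3 2 4 6 0 5]
Position 0: card 1.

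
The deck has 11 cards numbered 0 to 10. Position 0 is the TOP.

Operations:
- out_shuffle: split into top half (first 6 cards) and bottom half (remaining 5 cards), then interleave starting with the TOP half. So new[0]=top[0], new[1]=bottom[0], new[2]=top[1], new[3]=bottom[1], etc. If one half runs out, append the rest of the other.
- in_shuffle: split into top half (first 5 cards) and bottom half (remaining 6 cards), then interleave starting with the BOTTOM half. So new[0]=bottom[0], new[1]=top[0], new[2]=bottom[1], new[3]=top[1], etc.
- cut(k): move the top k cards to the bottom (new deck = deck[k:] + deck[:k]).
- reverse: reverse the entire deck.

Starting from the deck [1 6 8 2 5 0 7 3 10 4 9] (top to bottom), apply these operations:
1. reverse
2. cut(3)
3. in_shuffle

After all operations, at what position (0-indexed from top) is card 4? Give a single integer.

Answer: 8

Derivation:
After op 1 (reverse): [9 4 10 3 7 0 5 2 8 6 1]
After op 2 (cut(3)): [3 7 0 5 2 8 6 1 9 4 10]
After op 3 (in_shuffle): [8 3 6 7 1 0 9 5 4 2 10]
Card 4 is at position 8.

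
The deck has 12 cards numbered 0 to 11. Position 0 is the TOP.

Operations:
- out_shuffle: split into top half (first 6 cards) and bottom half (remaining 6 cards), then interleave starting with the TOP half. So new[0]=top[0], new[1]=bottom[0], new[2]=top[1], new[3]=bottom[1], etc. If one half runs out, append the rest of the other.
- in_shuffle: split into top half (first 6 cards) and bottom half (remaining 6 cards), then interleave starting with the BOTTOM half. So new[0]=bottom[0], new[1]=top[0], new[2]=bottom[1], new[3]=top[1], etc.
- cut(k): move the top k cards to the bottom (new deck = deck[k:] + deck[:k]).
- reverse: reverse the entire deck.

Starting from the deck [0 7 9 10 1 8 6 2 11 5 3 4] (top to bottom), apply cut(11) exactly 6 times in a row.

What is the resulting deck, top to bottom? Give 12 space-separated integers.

After op 1 (cut(11)): [4 0 7 9 10 1 8 6 2 11 5 3]
After op 2 (cut(11)): [3 4 0 7 9 10 1 8 6 2 11 5]
After op 3 (cut(11)): [5 3 4 0 7 9 10 1 8 6 2 11]
After op 4 (cut(11)): [11 5 3 4 0 7 9 10 1 8 6 2]
After op 5 (cut(11)): [2 11 5 3 4 0 7 9 10 1 8 6]
After op 6 (cut(11)): [6 2 11 5 3 4 0 7 9 10 1 8]

Answer: 6 2 11 5 3 4 0 7 9 10 1 8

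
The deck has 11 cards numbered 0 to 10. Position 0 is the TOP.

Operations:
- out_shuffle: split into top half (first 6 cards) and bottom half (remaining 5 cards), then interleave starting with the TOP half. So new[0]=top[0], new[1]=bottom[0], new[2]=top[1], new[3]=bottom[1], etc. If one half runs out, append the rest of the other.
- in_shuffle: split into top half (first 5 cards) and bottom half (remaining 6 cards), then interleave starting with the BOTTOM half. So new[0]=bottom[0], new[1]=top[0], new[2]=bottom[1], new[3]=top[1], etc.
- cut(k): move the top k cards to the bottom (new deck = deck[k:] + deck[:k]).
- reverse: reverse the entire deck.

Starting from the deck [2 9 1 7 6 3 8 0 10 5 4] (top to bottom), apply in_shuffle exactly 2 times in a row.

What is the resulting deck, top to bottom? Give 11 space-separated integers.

After op 1 (in_shuffle): [3 2 8 9 0 1 10 7 5 6 4]
After op 2 (in_shuffle): [1 3 10 2 7 8 5 9 6 0 4]

Answer: 1 3 10 2 7 8 5 9 6 0 4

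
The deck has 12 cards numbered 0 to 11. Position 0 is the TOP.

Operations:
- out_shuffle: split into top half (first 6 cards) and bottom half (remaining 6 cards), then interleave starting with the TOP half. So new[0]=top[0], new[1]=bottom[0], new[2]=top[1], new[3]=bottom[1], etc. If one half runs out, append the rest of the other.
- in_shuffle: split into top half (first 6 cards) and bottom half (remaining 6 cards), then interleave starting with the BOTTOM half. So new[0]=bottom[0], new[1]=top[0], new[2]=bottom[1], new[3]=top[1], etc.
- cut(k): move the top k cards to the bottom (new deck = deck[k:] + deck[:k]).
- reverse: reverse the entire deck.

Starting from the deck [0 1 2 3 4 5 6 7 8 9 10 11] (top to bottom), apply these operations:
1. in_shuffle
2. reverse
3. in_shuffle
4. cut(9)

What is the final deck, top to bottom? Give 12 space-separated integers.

Answer: 3 6 9 2 5 8 11 1 4 7 10 0

Derivation:
After op 1 (in_shuffle): [6 0 7 1 8 2 9 3 10 4 11 5]
After op 2 (reverse): [5 11 4 10 3 9 2 8 1 7 0 6]
After op 3 (in_shuffle): [2 5 8 11 1 4 7 10 0 3 6 9]
After op 4 (cut(9)): [3 6 9 2 5 8 11 1 4 7 10 0]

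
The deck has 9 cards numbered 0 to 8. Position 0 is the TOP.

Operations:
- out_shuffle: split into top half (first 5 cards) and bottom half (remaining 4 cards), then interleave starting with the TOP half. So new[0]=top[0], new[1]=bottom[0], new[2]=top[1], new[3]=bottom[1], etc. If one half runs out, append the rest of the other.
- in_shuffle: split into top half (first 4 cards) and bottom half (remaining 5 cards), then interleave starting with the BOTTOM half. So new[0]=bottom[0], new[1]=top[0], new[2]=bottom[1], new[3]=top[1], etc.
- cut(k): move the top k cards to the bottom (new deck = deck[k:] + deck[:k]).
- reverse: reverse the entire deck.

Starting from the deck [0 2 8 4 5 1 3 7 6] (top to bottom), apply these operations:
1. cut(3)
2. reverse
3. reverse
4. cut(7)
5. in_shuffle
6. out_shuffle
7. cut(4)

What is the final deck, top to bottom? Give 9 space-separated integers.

Answer: 3 5 8 0 7 1 4 2 6

Derivation:
After op 1 (cut(3)): [4 5 1 3 7 6 0 2 8]
After op 2 (reverse): [8 2 0 6 7 3 1 5 4]
After op 3 (reverse): [4 5 1 3 7 6 0 2 8]
After op 4 (cut(7)): [2 8 4 5 1 3 7 6 0]
After op 5 (in_shuffle): [1 2 3 8 7 4 6 5 0]
After op 6 (out_shuffle): [1 4 2 6 3 5 8 0 7]
After op 7 (cut(4)): [3 5 8 0 7 1 4 2 6]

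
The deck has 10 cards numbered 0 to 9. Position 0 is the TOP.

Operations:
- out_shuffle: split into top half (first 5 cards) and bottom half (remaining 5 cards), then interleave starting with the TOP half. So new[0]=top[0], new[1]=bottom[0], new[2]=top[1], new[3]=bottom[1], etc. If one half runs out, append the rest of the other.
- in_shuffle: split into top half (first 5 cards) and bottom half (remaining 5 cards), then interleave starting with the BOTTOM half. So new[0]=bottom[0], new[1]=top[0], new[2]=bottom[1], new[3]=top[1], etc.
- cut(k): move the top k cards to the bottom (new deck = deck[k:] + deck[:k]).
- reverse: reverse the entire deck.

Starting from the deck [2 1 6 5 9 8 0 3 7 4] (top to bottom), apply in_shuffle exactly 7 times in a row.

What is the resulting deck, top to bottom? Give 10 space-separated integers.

After op 1 (in_shuffle): [8 2 0 1 3 6 7 5 4 9]
After op 2 (in_shuffle): [6 8 7 2 5 0 4 1 9 3]
After op 3 (in_shuffle): [0 6 4 8 1 7 9 2 3 5]
After op 4 (in_shuffle): [7 0 9 6 2 4 3 8 5 1]
After op 5 (in_shuffle): [4 7 3 0 8 9 5 6 1 2]
After op 6 (in_shuffle): [9 4 5 7 6 3 1 0 2 8]
After op 7 (in_shuffle): [3 9 1 4 0 5 2 7 8 6]

Answer: 3 9 1 4 0 5 2 7 8 6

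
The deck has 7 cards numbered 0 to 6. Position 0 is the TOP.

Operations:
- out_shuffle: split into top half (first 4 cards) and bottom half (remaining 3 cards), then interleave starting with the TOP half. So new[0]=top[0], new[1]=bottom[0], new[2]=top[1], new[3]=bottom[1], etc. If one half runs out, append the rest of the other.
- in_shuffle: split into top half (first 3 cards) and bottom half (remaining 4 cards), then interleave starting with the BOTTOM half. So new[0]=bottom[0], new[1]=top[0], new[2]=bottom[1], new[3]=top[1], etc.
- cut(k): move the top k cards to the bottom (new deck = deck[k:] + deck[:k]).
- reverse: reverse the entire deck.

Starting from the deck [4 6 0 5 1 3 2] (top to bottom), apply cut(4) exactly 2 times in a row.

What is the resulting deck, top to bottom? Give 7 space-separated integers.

Answer: 6 0 5 1 3 2 4

Derivation:
After op 1 (cut(4)): [1 3 2 4 6 0 5]
After op 2 (cut(4)): [6 0 5 1 3 2 4]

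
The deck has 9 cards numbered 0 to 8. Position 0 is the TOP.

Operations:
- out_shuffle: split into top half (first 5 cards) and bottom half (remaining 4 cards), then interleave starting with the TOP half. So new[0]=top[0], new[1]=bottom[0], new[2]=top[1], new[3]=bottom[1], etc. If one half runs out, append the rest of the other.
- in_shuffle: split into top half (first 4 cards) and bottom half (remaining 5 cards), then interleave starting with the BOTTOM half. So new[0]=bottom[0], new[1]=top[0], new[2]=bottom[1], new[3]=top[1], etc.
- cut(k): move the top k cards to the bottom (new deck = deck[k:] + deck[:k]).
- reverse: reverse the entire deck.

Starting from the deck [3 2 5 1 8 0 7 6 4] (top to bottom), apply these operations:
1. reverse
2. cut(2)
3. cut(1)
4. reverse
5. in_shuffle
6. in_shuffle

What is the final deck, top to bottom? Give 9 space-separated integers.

Answer: 1 2 4 7 8 5 3 6 0

Derivation:
After op 1 (reverse): [4 6 7 0 8 1 5 2 3]
After op 2 (cut(2)): [7 0 8 1 5 2 3 4 6]
After op 3 (cut(1)): [0 8 1 5 2 3 4 6 7]
After op 4 (reverse): [7 6 4 3 2 5 1 8 0]
After op 5 (in_shuffle): [2 7 5 6 1 4 8 3 0]
After op 6 (in_shuffle): [1 2 4 7 8 5 3 6 0]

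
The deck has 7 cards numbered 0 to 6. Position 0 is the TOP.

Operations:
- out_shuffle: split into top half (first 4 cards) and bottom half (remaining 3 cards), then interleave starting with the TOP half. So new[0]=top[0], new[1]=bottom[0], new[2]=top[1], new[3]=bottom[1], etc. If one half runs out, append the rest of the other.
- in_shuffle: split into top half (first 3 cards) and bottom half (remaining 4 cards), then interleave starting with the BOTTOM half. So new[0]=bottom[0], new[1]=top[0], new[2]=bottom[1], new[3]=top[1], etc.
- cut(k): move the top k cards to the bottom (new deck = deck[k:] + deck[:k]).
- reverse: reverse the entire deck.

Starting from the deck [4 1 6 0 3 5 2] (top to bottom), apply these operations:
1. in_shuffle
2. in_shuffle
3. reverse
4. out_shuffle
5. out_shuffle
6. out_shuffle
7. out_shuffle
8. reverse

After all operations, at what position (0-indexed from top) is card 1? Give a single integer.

Answer: 1

Derivation:
After op 1 (in_shuffle): [0 4 3 1 5 6 2]
After op 2 (in_shuffle): [1 0 5 4 6 3 2]
After op 3 (reverse): [2 3 6 4 5 0 1]
After op 4 (out_shuffle): [2 5 3 0 6 1 4]
After op 5 (out_shuffle): [2 6 5 1 3 4 0]
After op 6 (out_shuffle): [2 3 6 4 5 0 1]
After op 7 (out_shuffle): [2 5 3 0 6 1 4]
After op 8 (reverse): [4 1 6 0 3 5 2]
Card 1 is at position 1.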